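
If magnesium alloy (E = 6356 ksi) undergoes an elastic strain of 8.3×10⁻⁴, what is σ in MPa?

36.4 MPa

E = 6356 ksi = 43.82 GPa.
σ = E·ε = 43820 MPa × 8.3×10⁻⁴ = 36.4 MPa.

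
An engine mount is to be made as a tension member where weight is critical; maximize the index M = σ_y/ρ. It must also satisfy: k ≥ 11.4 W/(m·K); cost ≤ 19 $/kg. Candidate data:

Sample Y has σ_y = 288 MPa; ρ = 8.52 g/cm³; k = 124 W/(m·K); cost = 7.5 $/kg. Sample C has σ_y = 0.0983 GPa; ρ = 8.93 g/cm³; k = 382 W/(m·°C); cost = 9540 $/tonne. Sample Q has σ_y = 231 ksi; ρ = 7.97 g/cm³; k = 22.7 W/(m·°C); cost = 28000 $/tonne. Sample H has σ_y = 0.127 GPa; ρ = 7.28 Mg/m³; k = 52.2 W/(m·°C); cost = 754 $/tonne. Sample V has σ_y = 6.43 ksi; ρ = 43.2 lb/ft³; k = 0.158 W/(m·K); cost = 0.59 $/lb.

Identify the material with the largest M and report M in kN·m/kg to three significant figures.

Screen on constraints: k ≥ 11.4 W/(m·K); cost ≤ 19 $/kg. Survivors: sample Y, sample C, sample H.
Normalizing units and computing the index:
  sample Y: σ_y = 288.0 MPa, ρ = 8520 kg/m³
  sample C: σ_y = 98.30 MPa, ρ = 8930 kg/m³
  sample H: σ_y = 127.0 MPa, ρ = 7280 kg/m³
  sample Y: M = 33.8 kN·m/kg
  sample H: M = 17.4 kN·m/kg
  sample C: M = 11.0 kN·m/kg
The maximum is for sample Y.

sample Y, M = 33.8 kN·m/kg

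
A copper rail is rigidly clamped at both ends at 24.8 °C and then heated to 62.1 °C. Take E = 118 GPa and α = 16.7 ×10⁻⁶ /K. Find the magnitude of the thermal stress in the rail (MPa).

ΔT = 37.30 K. Constrained thermal stress σ = E·α·ΔT = 118.0×10³ MPa × 16.7×10⁻⁶ × 37.30 = 73.5 MPa (compressive).

73.5 MPa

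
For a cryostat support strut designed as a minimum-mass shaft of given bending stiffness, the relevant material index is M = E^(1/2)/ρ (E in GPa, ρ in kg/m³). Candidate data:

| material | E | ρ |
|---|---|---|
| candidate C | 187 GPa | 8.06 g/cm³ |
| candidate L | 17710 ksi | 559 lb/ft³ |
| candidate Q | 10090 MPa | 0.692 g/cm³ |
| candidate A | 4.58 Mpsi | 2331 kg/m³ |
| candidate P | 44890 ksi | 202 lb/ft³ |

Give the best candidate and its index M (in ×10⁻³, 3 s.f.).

candidate P, M = 5.44×10⁻³

After converting to SI:
  candidate C: E = 187.0 GPa, ρ = 8060 kg/m³
  candidate L: E = 122.1 GPa, ρ = 8954 kg/m³
  candidate Q: E = 10.09 GPa, ρ = 692.0 kg/m³
  candidate A: E = 31.58 GPa, ρ = 2331 kg/m³
  candidate P: E = 309.5 GPa, ρ = 3236 kg/m³
  candidate P: M = 5.44×10⁻³
  candidate Q: M = 4.59×10⁻³
  candidate A: M = 2.41×10⁻³
  candidate C: M = 1.70×10⁻³
  candidate L: M = 1.23×10⁻³
The maximum is for candidate P.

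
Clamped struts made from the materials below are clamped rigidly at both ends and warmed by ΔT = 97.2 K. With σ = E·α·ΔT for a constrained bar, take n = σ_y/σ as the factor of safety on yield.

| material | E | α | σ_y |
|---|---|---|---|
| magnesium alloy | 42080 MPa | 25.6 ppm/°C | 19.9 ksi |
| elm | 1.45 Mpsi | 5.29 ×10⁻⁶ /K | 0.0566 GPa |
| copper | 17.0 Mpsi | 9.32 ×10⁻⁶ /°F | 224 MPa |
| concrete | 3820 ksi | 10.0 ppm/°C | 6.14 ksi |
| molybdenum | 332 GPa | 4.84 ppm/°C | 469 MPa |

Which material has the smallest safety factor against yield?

copper

Converting E to GPa, α to ×10⁻⁶/K, σ_y to MPa, then σ and n for each:
  magnesium alloy: E = 42.08, α = 25.6, σ_y = 137.2 → σ = 105 MPa, n = 1.31
  elm: E = 9.997, α = 5.29, σ_y = 56.60 → σ = 5.14 MPa, n = 11.0
  copper: E = 117.2, α = 16.8, σ_y = 224.0 → σ = 191 MPa, n = 1.17
  concrete: E = 26.34, α = 10.0, σ_y = 42.33 → σ = 25.6 MPa, n = 1.65
  molybdenum: E = 332.0, α = 4.84, σ_y = 469.0 → σ = 156 MPa, n = 3.00
The minimum is copper at n = 1.17.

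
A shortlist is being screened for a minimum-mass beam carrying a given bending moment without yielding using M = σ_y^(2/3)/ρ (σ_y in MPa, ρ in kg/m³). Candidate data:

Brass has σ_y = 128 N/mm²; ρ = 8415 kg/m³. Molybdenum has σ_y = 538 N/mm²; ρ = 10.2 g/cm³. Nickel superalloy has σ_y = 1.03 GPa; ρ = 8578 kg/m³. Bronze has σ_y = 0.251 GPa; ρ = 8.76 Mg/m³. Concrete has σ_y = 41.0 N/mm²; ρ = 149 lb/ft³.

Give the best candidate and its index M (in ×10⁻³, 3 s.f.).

After converting to SI:
  brass: σ_y = 128.0 MPa, ρ = 8415 kg/m³
  molybdenum: σ_y = 538.0 MPa, ρ = 10200 kg/m³
  nickel superalloy: σ_y = 1030 MPa, ρ = 8578 kg/m³
  bronze: σ_y = 251.0 MPa, ρ = 8760 kg/m³
  concrete: σ_y = 41.00 MPa, ρ = 2387 kg/m³
  nickel superalloy: M = 11.9×10⁻³
  molybdenum: M = 6.49×10⁻³
  concrete: M = 4.98×10⁻³
  bronze: M = 4.54×10⁻³
  brass: M = 3.02×10⁻³
Highest index: nickel superalloy.

nickel superalloy, M = 11.9×10⁻³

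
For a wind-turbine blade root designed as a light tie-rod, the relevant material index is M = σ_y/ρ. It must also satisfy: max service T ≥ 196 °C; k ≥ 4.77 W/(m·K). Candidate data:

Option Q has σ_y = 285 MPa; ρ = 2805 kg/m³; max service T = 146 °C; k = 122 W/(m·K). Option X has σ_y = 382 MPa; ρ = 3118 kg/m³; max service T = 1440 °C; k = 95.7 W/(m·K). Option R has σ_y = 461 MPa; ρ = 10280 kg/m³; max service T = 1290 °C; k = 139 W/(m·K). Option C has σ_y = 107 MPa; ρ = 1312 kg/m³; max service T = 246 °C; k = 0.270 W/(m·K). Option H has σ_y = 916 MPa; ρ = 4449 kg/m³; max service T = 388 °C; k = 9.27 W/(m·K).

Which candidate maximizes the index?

Screen on constraints: max service T ≥ 196 °C; k ≥ 4.77 W/(m·K). Survivors: option X, option R, option H.
Computing M directly (units already consistent):
  option H: M = 206 kN·m/kg
  option X: M = 123 kN·m/kg
  option R: M = 44.8 kN·m/kg
Option H has the largest M.

option H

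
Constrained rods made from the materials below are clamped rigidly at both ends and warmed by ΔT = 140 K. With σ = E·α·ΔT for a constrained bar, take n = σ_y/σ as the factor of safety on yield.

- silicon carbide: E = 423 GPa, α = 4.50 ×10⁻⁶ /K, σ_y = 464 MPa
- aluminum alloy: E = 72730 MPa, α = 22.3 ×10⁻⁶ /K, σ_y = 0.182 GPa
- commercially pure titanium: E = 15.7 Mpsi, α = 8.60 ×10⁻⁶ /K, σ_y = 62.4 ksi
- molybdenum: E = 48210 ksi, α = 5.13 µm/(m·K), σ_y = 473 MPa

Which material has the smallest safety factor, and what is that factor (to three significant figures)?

In consistent units (E in GPa, α in ×10⁻⁶/K, σ_y in MPa):
  silicon carbide: E = 423.0, α = 4.50, σ_y = 464.0 → σ = 266 MPa, n = 1.74
  aluminum alloy: E = 72.73, α = 22.3, σ_y = 182.0 → σ = 227 MPa, n = 0.802
  commercially pure titanium: E = 108.2, α = 8.60, σ_y = 430.2 → σ = 130 MPa, n = 3.30
  molybdenum: E = 332.4, α = 5.13, σ_y = 473.0 → σ = 239 MPa, n = 1.98
Smallest n: aluminum alloy with n = 0.802.

aluminum alloy, n = 0.802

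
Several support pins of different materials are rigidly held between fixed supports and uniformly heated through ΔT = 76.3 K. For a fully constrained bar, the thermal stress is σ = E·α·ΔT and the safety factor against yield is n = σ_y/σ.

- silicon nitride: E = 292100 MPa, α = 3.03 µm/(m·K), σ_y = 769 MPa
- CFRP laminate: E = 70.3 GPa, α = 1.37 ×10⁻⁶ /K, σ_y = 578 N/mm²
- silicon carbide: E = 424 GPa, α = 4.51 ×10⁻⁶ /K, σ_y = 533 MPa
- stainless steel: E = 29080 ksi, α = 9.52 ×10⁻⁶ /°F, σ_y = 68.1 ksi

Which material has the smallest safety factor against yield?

stainless steel

Converting E to GPa, α to ×10⁻⁶/K, σ_y to MPa, then σ and n for each:
  silicon nitride: E = 292.1, α = 3.03, σ_y = 769.0 → σ = 67.5 MPa, n = 11.4
  CFRP laminate: E = 70.30, α = 1.37, σ_y = 578.0 → σ = 7.35 MPa, n = 78.7
  silicon carbide: E = 424.0, α = 4.51, σ_y = 533.0 → σ = 146 MPa, n = 3.65
  stainless steel: E = 200.5, α = 17.1, σ_y = 469.5 → σ = 262 MPa, n = 1.79
Stainless steel has the lowest safety factor, n = 1.79.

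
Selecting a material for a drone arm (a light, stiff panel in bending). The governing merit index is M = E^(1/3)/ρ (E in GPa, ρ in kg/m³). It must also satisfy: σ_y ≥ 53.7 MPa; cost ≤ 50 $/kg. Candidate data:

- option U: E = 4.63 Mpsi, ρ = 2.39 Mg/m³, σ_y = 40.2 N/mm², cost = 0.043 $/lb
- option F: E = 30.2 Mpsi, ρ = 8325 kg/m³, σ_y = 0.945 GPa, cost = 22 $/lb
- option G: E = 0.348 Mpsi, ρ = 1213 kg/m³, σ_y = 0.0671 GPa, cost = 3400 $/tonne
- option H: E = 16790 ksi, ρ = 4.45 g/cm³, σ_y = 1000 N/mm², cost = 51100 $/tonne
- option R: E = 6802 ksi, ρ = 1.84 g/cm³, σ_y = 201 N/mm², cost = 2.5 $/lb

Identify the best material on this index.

option R

Screen on constraints: σ_y ≥ 53.7 MPa; cost ≤ 50 $/kg. Survivors: option F, option G, option R.
After converting to SI:
  option F: E = 208.2 GPa, ρ = 8325 kg/m³
  option G: E = 2.399 GPa, ρ = 1213 kg/m³
  option R: E = 46.90 GPa, ρ = 1840 kg/m³
  option R: M = 1.96×10⁻³
  option G: M = 1.10×10⁻³
  option F: M = 0.712×10⁻³
Option R has the largest M.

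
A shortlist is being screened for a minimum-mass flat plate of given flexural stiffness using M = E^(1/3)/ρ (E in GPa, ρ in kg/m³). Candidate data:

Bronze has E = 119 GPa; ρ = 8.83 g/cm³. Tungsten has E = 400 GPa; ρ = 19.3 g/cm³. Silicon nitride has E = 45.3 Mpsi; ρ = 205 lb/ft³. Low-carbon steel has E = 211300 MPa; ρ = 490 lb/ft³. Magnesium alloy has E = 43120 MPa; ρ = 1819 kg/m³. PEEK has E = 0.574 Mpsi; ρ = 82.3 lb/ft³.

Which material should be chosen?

In SI units:
  bronze: E = 119.0 GPa, ρ = 8830 kg/m³
  tungsten: E = 400.0 GPa, ρ = 19300 kg/m³
  silicon nitride: E = 312.3 GPa, ρ = 3284 kg/m³
  low-carbon steel: E = 211.3 GPa, ρ = 7849 kg/m³
  magnesium alloy: E = 43.12 GPa, ρ = 1819 kg/m³
  PEEK: E = 3.958 GPa, ρ = 1318 kg/m³
  silicon nitride: M = 2.07×10⁻³
  magnesium alloy: M = 1.93×10⁻³
  PEEK: M = 1.20×10⁻³
  low-carbon steel: M = 0.759×10⁻³
  bronze: M = 0.557×10⁻³
  tungsten: M = 0.382×10⁻³
The maximum is for silicon nitride.

silicon nitride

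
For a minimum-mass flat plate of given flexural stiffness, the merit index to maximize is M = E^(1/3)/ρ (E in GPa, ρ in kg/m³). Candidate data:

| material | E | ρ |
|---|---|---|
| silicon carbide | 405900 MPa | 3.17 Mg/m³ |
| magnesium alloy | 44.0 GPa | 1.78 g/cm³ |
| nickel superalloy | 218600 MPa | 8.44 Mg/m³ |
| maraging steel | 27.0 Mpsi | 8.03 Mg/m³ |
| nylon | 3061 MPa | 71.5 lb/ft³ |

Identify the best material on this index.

Normalizing units and computing the index:
  silicon carbide: E = 405.9 GPa, ρ = 3170 kg/m³
  magnesium alloy: E = 44.00 GPa, ρ = 1780 kg/m³
  nickel superalloy: E = 218.6 GPa, ρ = 8440 kg/m³
  maraging steel: E = 186.2 GPa, ρ = 8030 kg/m³
  nylon: E = 3.061 GPa, ρ = 1145 kg/m³
  silicon carbide: M = 2.34×10⁻³
  magnesium alloy: M = 1.98×10⁻³
  nylon: M = 1.27×10⁻³
  nickel superalloy: M = 0.714×10⁻³
  maraging steel: M = 0.711×10⁻³
Highest index: silicon carbide.

silicon carbide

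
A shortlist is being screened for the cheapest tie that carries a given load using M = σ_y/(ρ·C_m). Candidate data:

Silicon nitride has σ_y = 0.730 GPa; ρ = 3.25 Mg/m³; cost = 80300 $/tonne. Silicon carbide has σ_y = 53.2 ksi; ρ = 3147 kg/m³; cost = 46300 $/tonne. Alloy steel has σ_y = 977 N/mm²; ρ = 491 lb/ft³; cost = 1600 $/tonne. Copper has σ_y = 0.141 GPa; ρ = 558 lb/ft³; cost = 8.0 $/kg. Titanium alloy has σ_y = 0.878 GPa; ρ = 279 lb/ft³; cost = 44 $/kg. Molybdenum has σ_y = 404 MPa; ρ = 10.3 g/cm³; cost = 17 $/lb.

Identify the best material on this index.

Normalizing units and computing the index:
  silicon nitride: σ_y = 730.0 MPa, ρ = 3250 kg/m³, cost = 80.30 $/kg
  silicon carbide: σ_y = 366.8 MPa, ρ = 3147 kg/m³, cost = 46.30 $/kg
  alloy steel: σ_y = 977.0 MPa, ρ = 7865 kg/m³, cost = 1.600 $/kg
  copper: σ_y = 141.0 MPa, ρ = 8938 kg/m³, cost = 8.000 $/kg
  titanium alloy: σ_y = 878.0 MPa, ρ = 4469 kg/m³, cost = 44.00 $/kg
  molybdenum: σ_y = 404.0 MPa, ρ = 10300 kg/m³, cost = 37.48 $/kg
  alloy steel: M = 77.6 kN·m per $
  titanium alloy: M = 4.46 kN·m per $
  silicon nitride: M = 2.80 kN·m per $
  silicon carbide: M = 2.52 kN·m per $
  copper: M = 1.97 kN·m per $
  molybdenum: M = 1.05 kN·m per $
Highest index: alloy steel.

alloy steel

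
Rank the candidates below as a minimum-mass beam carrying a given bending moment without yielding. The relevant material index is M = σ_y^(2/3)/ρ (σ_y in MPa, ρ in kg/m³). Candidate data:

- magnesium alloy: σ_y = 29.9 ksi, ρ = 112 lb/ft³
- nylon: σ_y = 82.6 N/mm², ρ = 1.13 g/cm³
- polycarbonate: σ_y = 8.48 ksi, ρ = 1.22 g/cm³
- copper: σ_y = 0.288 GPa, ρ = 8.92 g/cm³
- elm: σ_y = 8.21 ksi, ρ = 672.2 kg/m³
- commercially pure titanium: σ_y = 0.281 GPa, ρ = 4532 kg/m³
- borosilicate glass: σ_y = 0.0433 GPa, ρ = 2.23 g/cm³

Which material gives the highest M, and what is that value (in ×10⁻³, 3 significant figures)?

elm, M = 21.9×10⁻³

Normalizing units and computing the index:
  magnesium alloy: σ_y = 206.2 MPa, ρ = 1794 kg/m³
  nylon: σ_y = 82.60 MPa, ρ = 1130 kg/m³
  polycarbonate: σ_y = 58.47 MPa, ρ = 1220 kg/m³
  copper: σ_y = 288.0 MPa, ρ = 8920 kg/m³
  elm: σ_y = 56.61 MPa, ρ = 672.2 kg/m³
  commercially pure titanium: σ_y = 281.0 MPa, ρ = 4532 kg/m³
  borosilicate glass: σ_y = 43.30 MPa, ρ = 2230 kg/m³
  elm: M = 21.9×10⁻³
  magnesium alloy: M = 19.5×10⁻³
  nylon: M = 16.8×10⁻³
  polycarbonate: M = 12.3×10⁻³
  commercially pure titanium: M = 9.47×10⁻³
  borosilicate glass: M = 5.53×10⁻³
  copper: M = 4.89×10⁻³
Highest index: elm.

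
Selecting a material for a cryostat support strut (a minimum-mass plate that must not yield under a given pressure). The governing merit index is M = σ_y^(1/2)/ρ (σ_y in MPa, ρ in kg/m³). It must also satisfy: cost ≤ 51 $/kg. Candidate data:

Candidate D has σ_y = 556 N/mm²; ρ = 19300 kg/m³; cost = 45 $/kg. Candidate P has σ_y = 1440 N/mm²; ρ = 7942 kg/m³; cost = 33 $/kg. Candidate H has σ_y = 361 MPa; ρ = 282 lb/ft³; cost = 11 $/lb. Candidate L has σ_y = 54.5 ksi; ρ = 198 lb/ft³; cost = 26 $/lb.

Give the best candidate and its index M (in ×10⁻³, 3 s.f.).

candidate P, M = 4.78×10⁻³

Screen on constraints: cost ≤ 51 $/kg. Survivors: candidate D, candidate P, candidate H.
Normalizing units and computing the index:
  candidate D: σ_y = 556.0 MPa, ρ = 19300 kg/m³
  candidate P: σ_y = 1440 MPa, ρ = 7942 kg/m³
  candidate H: σ_y = 361.0 MPa, ρ = 4517 kg/m³
  candidate P: M = 4.78×10⁻³
  candidate H: M = 4.21×10⁻³
  candidate D: M = 1.22×10⁻³
The maximum is for candidate P.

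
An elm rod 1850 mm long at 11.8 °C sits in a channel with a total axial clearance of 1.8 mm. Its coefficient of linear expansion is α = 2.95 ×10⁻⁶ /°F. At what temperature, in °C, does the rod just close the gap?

α = 2.95×10⁻⁶/°F × 9/5 = 5.31×10⁻⁶/K.
α·L₀·ΔT = 1.8 mm ⇒ ΔT = 1.8 / (5.31×10⁻⁶ × 1850.0) = 183.2 K.
T = 11.8 + 183.2 = 195.0 °C.

195 °C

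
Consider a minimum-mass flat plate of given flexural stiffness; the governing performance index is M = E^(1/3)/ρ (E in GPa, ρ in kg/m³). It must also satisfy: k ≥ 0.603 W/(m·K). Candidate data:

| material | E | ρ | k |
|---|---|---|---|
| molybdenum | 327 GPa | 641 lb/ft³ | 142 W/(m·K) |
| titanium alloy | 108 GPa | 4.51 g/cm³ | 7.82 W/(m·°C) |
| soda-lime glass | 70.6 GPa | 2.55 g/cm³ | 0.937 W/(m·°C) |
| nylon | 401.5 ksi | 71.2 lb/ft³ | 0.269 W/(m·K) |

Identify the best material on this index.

soda-lime glass

Screen on constraints: k ≥ 0.603 W/(m·K). Survivors: molybdenum, titanium alloy, soda-lime glass.
Convert each candidate to consistent units, then evaluate M:
  molybdenum: E = 327.0 GPa, ρ = 10270 kg/m³
  titanium alloy: E = 108.0 GPa, ρ = 4510 kg/m³
  soda-lime glass: E = 70.60 GPa, ρ = 2550 kg/m³
  soda-lime glass: M = 1.62×10⁻³
  titanium alloy: M = 1.06×10⁻³
  molybdenum: M = 0.671×10⁻³
Highest index: soda-lime glass.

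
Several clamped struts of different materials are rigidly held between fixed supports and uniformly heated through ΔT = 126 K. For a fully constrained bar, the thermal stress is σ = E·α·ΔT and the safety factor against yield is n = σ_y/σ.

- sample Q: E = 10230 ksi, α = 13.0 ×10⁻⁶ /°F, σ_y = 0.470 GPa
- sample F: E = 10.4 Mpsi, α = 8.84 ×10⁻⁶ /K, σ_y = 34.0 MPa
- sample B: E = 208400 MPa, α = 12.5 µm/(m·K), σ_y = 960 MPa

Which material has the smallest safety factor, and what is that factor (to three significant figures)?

sample F, n = 0.426

With everything in SI (GPa, ×10⁻⁶/K, MPa):
  sample Q: E = 70.53, α = 23.4, σ_y = 470.0 → σ = 208 MPa, n = 2.26
  sample F: E = 71.71, α = 8.84, σ_y = 34.00 → σ = 79.9 MPa, n = 0.426
  sample B: E = 208.4, α = 12.5, σ_y = 960.0 → σ = 328 MPa, n = 2.92
Smallest n: sample F with n = 0.426.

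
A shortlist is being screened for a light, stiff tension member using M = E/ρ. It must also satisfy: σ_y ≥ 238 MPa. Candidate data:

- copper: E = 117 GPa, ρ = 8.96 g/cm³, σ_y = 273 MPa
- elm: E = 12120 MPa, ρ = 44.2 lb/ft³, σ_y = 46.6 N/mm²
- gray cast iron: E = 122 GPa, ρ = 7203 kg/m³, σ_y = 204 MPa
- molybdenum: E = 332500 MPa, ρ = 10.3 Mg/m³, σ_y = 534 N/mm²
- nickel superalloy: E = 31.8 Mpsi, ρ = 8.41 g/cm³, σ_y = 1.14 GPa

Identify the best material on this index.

Screen on constraints: σ_y ≥ 238 MPa. Survivors: copper, molybdenum, nickel superalloy.
Normalizing units and computing the index:
  copper: E = 117.0 GPa, ρ = 8960 kg/m³
  molybdenum: E = 332.5 GPa, ρ = 10300 kg/m³
  nickel superalloy: E = 219.3 GPa, ρ = 8410 kg/m³
  molybdenum: M = 32.3 MN·m/kg
  nickel superalloy: M = 26.1 MN·m/kg
  copper: M = 13.1 MN·m/kg
Molybdenum has the largest M.

molybdenum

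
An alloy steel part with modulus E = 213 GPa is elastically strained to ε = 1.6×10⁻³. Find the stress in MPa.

341 MPa

σ = E·ε = 213000 MPa × 1.6×10⁻³ = 341 MPa.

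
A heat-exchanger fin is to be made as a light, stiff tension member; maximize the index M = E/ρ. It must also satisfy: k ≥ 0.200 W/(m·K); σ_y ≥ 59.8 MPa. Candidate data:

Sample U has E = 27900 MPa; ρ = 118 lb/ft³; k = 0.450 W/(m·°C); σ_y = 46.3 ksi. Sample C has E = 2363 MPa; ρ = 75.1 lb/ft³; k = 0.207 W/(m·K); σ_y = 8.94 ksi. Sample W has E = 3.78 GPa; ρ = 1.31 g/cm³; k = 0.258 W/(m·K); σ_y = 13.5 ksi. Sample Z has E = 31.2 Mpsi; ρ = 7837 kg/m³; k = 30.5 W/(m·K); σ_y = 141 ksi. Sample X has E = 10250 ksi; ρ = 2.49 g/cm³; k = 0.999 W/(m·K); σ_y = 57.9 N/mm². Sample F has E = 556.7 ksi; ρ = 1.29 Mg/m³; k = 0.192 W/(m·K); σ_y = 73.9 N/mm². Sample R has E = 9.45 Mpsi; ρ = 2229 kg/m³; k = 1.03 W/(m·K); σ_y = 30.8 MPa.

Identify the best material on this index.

Screen on constraints: k ≥ 0.200 W/(m·K); σ_y ≥ 59.8 MPa. Survivors: sample U, sample C, sample W, sample Z.
Convert each candidate to consistent units, then evaluate M:
  sample U: E = 27.90 GPa, ρ = 1890 kg/m³
  sample C: E = 2.363 GPa, ρ = 1203 kg/m³
  sample W: E = 3.780 GPa, ρ = 1310 kg/m³
  sample Z: E = 215.1 GPa, ρ = 7837 kg/m³
  sample Z: M = 27.4 MN·m/kg
  sample U: M = 14.8 MN·m/kg
  sample W: M = 2.89 MN·m/kg
  sample C: M = 1.96 MN·m/kg
Sample Z ranks first.

sample Z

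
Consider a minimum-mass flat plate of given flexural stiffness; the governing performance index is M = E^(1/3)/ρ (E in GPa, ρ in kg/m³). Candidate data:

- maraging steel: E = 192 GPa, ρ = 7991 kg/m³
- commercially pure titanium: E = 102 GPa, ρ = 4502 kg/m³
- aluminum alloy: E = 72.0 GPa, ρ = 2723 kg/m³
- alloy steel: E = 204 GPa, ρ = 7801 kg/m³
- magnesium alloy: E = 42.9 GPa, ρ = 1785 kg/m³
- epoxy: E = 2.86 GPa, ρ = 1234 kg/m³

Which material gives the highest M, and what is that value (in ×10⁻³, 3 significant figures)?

Per-candidate index values:
  magnesium alloy: M = 1.96×10⁻³
  aluminum alloy: M = 1.53×10⁻³
  epoxy: M = 1.15×10⁻³
  commercially pure titanium: M = 1.04×10⁻³
  alloy steel: M = 0.755×10⁻³
  maraging steel: M = 0.722×10⁻³
Highest index: magnesium alloy.

magnesium alloy, M = 1.96×10⁻³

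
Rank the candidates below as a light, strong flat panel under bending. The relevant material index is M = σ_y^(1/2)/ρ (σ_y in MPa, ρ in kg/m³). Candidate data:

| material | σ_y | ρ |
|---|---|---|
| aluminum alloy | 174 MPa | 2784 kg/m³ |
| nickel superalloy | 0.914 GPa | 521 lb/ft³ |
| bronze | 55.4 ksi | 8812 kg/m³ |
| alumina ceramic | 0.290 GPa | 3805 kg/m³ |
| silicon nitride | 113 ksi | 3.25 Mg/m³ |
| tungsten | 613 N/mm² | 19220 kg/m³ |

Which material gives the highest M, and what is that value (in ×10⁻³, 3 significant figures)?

silicon nitride, M = 8.59×10⁻³

After converting to SI:
  aluminum alloy: σ_y = 174.0 MPa, ρ = 2784 kg/m³
  nickel superalloy: σ_y = 914.0 MPa, ρ = 8346 kg/m³
  bronze: σ_y = 382.0 MPa, ρ = 8812 kg/m³
  alumina ceramic: σ_y = 290.0 MPa, ρ = 3805 kg/m³
  silicon nitride: σ_y = 779.1 MPa, ρ = 3250 kg/m³
  tungsten: σ_y = 613.0 MPa, ρ = 19220 kg/m³
  silicon nitride: M = 8.59×10⁻³
  aluminum alloy: M = 4.74×10⁻³
  alumina ceramic: M = 4.48×10⁻³
  nickel superalloy: M = 3.62×10⁻³
  bronze: M = 2.22×10⁻³
  tungsten: M = 1.29×10⁻³
Silicon nitride ranks first.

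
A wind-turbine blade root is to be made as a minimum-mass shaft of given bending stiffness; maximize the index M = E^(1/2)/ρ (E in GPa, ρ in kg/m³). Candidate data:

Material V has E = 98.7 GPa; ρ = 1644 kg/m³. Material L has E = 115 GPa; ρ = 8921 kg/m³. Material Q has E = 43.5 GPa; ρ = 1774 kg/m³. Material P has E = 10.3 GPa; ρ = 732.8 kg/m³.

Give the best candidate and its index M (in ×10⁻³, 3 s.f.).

material V, M = 6.04×10⁻³

Per-candidate index values:
  material V: M = 6.04×10⁻³
  material P: M = 4.38×10⁻³
  material Q: M = 3.72×10⁻³
  material L: M = 1.20×10⁻³
Material V ranks first.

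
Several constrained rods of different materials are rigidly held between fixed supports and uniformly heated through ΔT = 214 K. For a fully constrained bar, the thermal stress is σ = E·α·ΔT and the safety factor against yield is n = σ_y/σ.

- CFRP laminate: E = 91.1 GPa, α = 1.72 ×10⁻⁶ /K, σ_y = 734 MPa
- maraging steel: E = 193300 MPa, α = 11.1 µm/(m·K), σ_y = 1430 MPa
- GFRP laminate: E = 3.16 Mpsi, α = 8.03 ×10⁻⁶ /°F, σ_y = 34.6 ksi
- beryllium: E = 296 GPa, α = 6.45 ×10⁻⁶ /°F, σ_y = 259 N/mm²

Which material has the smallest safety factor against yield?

beryllium

With everything in SI (GPa, ×10⁻⁶/K, MPa):
  CFRP laminate: E = 91.10, α = 1.72, σ_y = 734.0 → σ = 33.5 MPa, n = 21.9
  maraging steel: E = 193.3, α = 11.1, σ_y = 1430 → σ = 459 MPa, n = 3.11
  GFRP laminate: E = 21.79, α = 14.5, σ_y = 238.6 → σ = 67.4 MPa, n = 3.54
  beryllium: E = 296.0, α = 11.6, σ_y = 259.0 → σ = 735 MPa, n = 0.352
The minimum is beryllium at n = 0.352.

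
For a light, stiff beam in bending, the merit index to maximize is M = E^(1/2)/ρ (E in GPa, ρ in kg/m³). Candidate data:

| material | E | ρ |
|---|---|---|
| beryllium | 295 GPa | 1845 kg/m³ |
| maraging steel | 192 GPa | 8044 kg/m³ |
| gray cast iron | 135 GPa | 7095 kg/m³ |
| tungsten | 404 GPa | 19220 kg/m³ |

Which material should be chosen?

Per-candidate index values:
  beryllium: M = 9.31×10⁻³
  maraging steel: M = 1.72×10⁻³
  gray cast iron: M = 1.64×10⁻³
  tungsten: M = 1.05×10⁻³
The maximum is for beryllium.

beryllium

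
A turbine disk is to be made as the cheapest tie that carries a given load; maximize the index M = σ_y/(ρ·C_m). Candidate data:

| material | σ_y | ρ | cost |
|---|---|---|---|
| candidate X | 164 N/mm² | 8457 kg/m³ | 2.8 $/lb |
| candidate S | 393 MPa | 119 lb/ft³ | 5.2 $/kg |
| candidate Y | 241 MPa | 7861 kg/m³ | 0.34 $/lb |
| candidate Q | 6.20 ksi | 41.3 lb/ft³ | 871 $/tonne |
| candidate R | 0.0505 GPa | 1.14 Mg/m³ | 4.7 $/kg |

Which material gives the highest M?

Convert each candidate to consistent units, then evaluate M:
  candidate X: σ_y = 164.0 MPa, ρ = 8457 kg/m³, cost = 6.173 $/kg
  candidate S: σ_y = 393.0 MPa, ρ = 1906 kg/m³, cost = 5.200 $/kg
  candidate Y: σ_y = 241.0 MPa, ρ = 7861 kg/m³, cost = 0.7496 $/kg
  candidate Q: σ_y = 42.75 MPa, ρ = 661.6 kg/m³, cost = 0.8710 $/kg
  candidate R: σ_y = 50.50 MPa, ρ = 1140 kg/m³, cost = 4.700 $/kg
  candidate Q: M = 74.2 kN·m per $
  candidate Y: M = 40.9 kN·m per $
  candidate S: M = 39.6 kN·m per $
  candidate R: M = 9.43 kN·m per $
  candidate X: M = 3.14 kN·m per $
Highest index: candidate Q.

candidate Q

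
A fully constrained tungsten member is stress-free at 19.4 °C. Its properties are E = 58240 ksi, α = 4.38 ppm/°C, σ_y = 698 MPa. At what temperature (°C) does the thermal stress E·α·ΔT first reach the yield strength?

E = 58240 ksi = 401.6 GPa.
E·α·ΔT = 698.0 MPa ⇒ ΔT = 698.0 / (401.6×10³ × 4.38×10⁻⁶) = 396.9 K.
T = 19.4 + 396.9 = 416.3 °C.

416 °C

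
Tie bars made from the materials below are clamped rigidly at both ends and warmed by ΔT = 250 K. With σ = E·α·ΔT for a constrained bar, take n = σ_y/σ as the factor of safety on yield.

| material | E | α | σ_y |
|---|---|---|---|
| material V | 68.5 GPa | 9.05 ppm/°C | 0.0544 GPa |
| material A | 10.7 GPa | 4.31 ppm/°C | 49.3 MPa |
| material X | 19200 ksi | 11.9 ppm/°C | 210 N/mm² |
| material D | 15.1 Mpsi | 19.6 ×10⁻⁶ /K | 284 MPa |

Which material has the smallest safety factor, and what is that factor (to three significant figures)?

material V, n = 0.351

Converting E to GPa, α to ×10⁻⁶/K, σ_y to MPa, then σ and n for each:
  material V: E = 68.50, α = 9.05, σ_y = 54.40 → σ = 155 MPa, n = 0.351
  material A: E = 10.70, α = 4.31, σ_y = 49.30 → σ = 11.5 MPa, n = 4.28
  material X: E = 132.4, α = 11.9, σ_y = 210.0 → σ = 394 MPa, n = 0.533
  material D: E = 104.1, α = 19.6, σ_y = 284.0 → σ = 510 MPa, n = 0.557
Smallest n: material V with n = 0.351.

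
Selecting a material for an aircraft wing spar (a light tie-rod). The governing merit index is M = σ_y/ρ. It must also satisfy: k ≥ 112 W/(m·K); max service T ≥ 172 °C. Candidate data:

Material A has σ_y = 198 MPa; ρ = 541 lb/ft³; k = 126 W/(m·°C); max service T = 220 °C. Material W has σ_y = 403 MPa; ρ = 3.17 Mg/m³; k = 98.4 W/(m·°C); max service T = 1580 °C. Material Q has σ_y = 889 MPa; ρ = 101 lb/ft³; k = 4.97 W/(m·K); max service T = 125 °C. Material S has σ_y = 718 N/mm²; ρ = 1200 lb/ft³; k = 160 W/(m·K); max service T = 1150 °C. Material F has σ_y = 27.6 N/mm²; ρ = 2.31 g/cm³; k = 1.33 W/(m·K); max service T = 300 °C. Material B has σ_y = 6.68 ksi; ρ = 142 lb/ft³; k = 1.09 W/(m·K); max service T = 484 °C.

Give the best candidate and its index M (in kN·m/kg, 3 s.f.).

Screen on constraints: k ≥ 112 W/(m·K); max service T ≥ 172 °C. Survivors: material A, material S.
In SI units:
  material A: σ_y = 198.0 MPa, ρ = 8666 kg/m³
  material S: σ_y = 718.0 MPa, ρ = 19220 kg/m³
  material S: M = 37.4 kN·m/kg
  material A: M = 22.8 kN·m/kg
Material S has the largest M.

material S, M = 37.4 kN·m/kg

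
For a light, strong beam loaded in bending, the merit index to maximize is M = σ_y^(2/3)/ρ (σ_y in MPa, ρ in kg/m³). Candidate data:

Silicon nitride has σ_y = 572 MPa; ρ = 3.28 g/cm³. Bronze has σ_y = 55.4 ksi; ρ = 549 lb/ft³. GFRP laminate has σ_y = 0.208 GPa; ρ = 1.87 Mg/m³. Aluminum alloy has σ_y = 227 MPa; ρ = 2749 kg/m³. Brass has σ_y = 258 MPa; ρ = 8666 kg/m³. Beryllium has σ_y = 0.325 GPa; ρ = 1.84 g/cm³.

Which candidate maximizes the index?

In SI units:
  silicon nitride: σ_y = 572.0 MPa, ρ = 3280 kg/m³
  bronze: σ_y = 382.0 MPa, ρ = 8794 kg/m³
  GFRP laminate: σ_y = 208.0 MPa, ρ = 1870 kg/m³
  aluminum alloy: σ_y = 227.0 MPa, ρ = 2749 kg/m³
  brass: σ_y = 258.0 MPa, ρ = 8666 kg/m³
  beryllium: σ_y = 325.0 MPa, ρ = 1840 kg/m³
  beryllium: M = 25.7×10⁻³
  silicon nitride: M = 21.0×10⁻³
  GFRP laminate: M = 18.8×10⁻³
  aluminum alloy: M = 13.5×10⁻³
  bronze: M = 5.99×10⁻³
  brass: M = 4.68×10⁻³
Beryllium ranks first.

beryllium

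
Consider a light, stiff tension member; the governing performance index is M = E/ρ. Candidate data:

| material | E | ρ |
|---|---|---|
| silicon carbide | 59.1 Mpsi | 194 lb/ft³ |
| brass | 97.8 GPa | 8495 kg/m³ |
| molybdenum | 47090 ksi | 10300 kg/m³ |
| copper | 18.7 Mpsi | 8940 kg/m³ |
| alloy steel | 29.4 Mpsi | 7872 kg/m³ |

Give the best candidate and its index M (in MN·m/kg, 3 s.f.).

silicon carbide, M = 131 MN·m/kg

In SI units:
  silicon carbide: E = 407.5 GPa, ρ = 3108 kg/m³
  brass: E = 97.80 GPa, ρ = 8495 kg/m³
  molybdenum: E = 324.7 GPa, ρ = 10300 kg/m³
  copper: E = 128.9 GPa, ρ = 8940 kg/m³
  alloy steel: E = 202.7 GPa, ρ = 7872 kg/m³
  silicon carbide: M = 131 MN·m/kg
  molybdenum: M = 31.5 MN·m/kg
  alloy steel: M = 25.8 MN·m/kg
  copper: M = 14.4 MN·m/kg
  brass: M = 11.5 MN·m/kg
Silicon carbide ranks first.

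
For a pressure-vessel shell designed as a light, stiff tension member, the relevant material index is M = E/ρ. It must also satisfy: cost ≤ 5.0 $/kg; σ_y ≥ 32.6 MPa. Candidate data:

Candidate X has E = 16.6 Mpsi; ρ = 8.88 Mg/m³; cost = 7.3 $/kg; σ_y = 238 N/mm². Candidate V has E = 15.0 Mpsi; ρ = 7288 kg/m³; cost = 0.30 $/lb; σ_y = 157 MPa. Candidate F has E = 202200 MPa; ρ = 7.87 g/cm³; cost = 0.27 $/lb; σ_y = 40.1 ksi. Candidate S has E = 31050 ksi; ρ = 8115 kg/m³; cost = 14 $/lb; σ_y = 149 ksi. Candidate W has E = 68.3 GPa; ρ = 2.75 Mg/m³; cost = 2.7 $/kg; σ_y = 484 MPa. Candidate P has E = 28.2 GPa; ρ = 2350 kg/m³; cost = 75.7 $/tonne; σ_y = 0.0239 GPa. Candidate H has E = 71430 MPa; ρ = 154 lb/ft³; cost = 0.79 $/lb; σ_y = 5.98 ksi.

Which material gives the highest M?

candidate H

Screen on constraints: cost ≤ 5.0 $/kg; σ_y ≥ 32.6 MPa. Survivors: candidate V, candidate F, candidate W, candidate H.
After converting to SI:
  candidate V: E = 103.4 GPa, ρ = 7288 kg/m³
  candidate F: E = 202.2 GPa, ρ = 7870 kg/m³
  candidate W: E = 68.30 GPa, ρ = 2750 kg/m³
  candidate H: E = 71.43 GPa, ρ = 2467 kg/m³
  candidate H: M = 29.0 MN·m/kg
  candidate F: M = 25.7 MN·m/kg
  candidate W: M = 24.8 MN·m/kg
  candidate V: M = 14.2 MN·m/kg
Highest index: candidate H.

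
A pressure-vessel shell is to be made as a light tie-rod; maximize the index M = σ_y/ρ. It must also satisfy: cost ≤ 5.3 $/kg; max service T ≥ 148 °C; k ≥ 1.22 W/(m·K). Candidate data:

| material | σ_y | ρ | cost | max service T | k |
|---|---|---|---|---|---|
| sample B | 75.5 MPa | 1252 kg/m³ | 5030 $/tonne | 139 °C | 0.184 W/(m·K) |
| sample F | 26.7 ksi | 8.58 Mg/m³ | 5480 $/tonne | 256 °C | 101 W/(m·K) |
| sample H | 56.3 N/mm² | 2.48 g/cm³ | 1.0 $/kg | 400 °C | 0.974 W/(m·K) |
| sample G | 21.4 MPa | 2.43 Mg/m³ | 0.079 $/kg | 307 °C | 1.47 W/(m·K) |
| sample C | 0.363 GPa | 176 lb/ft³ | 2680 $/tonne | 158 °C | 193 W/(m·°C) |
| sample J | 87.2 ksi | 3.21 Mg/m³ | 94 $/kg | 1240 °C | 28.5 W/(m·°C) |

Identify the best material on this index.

sample C

Screen on constraints: cost ≤ 5.3 $/kg; max service T ≥ 148 °C; k ≥ 1.22 W/(m·K). Survivors: sample G, sample C.
Putting every candidate on a common basis:
  sample G: σ_y = 21.40 MPa, ρ = 2430 kg/m³
  sample C: σ_y = 363.0 MPa, ρ = 2819 kg/m³
  sample C: M = 129 kN·m/kg
  sample G: M = 8.81 kN·m/kg
Sample C ranks first.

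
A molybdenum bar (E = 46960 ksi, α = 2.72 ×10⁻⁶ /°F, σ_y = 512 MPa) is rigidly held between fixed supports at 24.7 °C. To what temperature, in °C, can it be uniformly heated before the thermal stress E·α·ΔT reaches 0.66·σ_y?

238 °C

E = 46960 ksi = 323.8 GPa.
α = 2.72×10⁻⁶/°F × 9/5 = 4.90×10⁻⁶/K.
E·α·ΔT = 337.9 MPa ⇒ ΔT = 337.9 / (323.8×10³ × 4.90×10⁻⁶) = 213.2 K.
T = 24.7 + 213.2 = 237.9 °C.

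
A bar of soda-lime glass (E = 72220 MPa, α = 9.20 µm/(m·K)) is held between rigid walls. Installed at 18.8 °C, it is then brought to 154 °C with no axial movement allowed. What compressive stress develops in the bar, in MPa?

E = 72220 MPa = 72.22 GPa.
ΔT = 135.2 K. Constrained thermal stress σ = E·α·ΔT = 72.22×10³ MPa × 9.20×10⁻⁶ × 135.2 = 89.8 MPa (compressive).

89.8 MPa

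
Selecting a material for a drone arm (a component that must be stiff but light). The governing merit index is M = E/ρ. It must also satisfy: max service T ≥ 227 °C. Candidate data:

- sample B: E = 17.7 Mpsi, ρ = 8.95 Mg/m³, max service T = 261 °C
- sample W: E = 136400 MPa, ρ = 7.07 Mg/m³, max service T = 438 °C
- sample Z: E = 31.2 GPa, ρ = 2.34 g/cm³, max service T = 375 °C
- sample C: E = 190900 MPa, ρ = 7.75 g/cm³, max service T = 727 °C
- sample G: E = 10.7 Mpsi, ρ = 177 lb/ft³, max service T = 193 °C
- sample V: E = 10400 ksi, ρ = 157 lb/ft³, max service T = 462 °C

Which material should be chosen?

sample V

Screen on constraints: max service T ≥ 227 °C. Survivors: sample B, sample W, sample Z, sample C, sample V.
Putting every candidate on a common basis:
  sample B: E = 122.0 GPa, ρ = 8950 kg/m³
  sample W: E = 136.4 GPa, ρ = 7070 kg/m³
  sample Z: E = 31.20 GPa, ρ = 2340 kg/m³
  sample C: E = 190.9 GPa, ρ = 7750 kg/m³
  sample V: E = 71.71 GPa, ρ = 2515 kg/m³
  sample V: M = 28.5 MN·m/kg
  sample C: M = 24.6 MN·m/kg
  sample W: M = 19.3 MN·m/kg
  sample B: M = 13.6 MN·m/kg
  sample Z: M = 13.3 MN·m/kg
Sample V has the largest M.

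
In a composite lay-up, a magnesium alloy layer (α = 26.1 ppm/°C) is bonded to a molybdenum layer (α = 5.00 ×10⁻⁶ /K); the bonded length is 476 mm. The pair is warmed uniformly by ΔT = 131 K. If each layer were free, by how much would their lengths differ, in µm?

Δα = |26.1 − 5.00|×10⁻⁶/K = 21.1×10⁻⁶/K.
ΔL_mismatch = Δα·L·ΔT = 21.1×10⁻⁶ × 476.0 mm × 131.0 K = 1320 µm.

1320 µm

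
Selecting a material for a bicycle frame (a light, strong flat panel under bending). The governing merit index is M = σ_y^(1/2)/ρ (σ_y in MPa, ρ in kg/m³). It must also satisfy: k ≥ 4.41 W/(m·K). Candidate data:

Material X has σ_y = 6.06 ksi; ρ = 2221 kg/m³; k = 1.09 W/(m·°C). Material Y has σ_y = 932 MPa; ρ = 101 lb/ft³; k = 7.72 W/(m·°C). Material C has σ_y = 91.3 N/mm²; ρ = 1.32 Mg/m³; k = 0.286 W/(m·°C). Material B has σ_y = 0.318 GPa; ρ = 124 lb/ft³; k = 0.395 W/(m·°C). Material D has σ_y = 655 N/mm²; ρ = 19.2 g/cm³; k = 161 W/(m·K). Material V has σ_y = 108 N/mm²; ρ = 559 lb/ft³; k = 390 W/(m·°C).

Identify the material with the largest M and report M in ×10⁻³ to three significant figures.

material Y, M = 18.9×10⁻³

Screen on constraints: k ≥ 4.41 W/(m·K). Survivors: material Y, material D, material V.
Convert each candidate to consistent units, then evaluate M:
  material Y: σ_y = 932.0 MPa, ρ = 1618 kg/m³
  material D: σ_y = 655.0 MPa, ρ = 19200 kg/m³
  material V: σ_y = 108.0 MPa, ρ = 8954 kg/m³
  material Y: M = 18.9×10⁻³
  material D: M = 1.33×10⁻³
  material V: M = 1.16×10⁻³
Material Y has the largest M.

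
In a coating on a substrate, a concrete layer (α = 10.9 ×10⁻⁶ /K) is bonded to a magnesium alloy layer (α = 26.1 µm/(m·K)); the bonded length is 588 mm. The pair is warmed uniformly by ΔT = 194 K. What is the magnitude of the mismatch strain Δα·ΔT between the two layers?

Δα = |10.9 − 26.1|×10⁻⁶/K = 15.2×10⁻⁶/K.
Mismatch strain = Δα·ΔT = 15.2×10⁻⁶ × 194.0 = 2.95×10⁻³.

2.95×10⁻³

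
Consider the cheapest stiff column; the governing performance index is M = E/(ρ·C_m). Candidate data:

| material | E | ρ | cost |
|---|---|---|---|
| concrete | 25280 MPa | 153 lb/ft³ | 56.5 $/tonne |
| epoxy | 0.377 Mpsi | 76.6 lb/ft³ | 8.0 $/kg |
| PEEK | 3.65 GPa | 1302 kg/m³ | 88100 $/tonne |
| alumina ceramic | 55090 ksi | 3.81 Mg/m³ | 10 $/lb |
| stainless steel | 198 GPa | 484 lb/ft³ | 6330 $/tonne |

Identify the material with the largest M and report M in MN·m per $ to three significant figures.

Convert each candidate to consistent units, then evaluate M:
  concrete: E = 25.28 GPa, ρ = 2451 kg/m³, cost = 0.05650 $/kg
  epoxy: E = 2.599 GPa, ρ = 1227 kg/m³, cost = 8.000 $/kg
  PEEK: E = 3.650 GPa, ρ = 1302 kg/m³, cost = 88.10 $/kg
  alumina ceramic: E = 379.8 GPa, ρ = 3810 kg/m³, cost = 22.05 $/kg
  stainless steel: E = 198.0 GPa, ρ = 7753 kg/m³, cost = 6.330 $/kg
  concrete: M = 183 MN·m per $
  alumina ceramic: M = 4.52 MN·m per $
  stainless steel: M = 4.03 MN·m per $
  epoxy: M = 0.265 MN·m per $
  PEEK: M = 0.0318 MN·m per $
The maximum is for concrete.

concrete, M = 183 MN·m per $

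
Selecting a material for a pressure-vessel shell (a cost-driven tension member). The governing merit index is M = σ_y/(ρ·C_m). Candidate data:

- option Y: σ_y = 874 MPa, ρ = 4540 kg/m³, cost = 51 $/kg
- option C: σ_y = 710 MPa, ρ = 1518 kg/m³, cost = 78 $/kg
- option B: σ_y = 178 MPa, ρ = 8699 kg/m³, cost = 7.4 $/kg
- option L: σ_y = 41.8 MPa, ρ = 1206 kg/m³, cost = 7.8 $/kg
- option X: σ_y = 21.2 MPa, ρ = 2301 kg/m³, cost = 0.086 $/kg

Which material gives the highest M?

option X

Computing M directly (units already consistent):
  option X: M = 107 kN·m per $
  option C: M = 6.00 kN·m per $
  option L: M = 4.44 kN·m per $
  option Y: M = 3.77 kN·m per $
  option B: M = 2.77 kN·m per $
Option X ranks first.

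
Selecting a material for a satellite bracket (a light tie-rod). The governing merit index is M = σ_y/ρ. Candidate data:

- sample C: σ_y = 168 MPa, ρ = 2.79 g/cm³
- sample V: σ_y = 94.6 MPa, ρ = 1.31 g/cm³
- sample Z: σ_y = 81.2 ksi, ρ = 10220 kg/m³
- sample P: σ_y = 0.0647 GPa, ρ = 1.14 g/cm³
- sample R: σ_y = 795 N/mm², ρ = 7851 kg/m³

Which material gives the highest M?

Convert each candidate to consistent units, then evaluate M:
  sample C: σ_y = 168.0 MPa, ρ = 2790 kg/m³
  sample V: σ_y = 94.60 MPa, ρ = 1310 kg/m³
  sample Z: σ_y = 559.9 MPa, ρ = 10220 kg/m³
  sample P: σ_y = 64.70 MPa, ρ = 1140 kg/m³
  sample R: σ_y = 795.0 MPa, ρ = 7851 kg/m³
  sample R: M = 101 kN·m/kg
  sample V: M = 72.2 kN·m/kg
  sample C: M = 60.2 kN·m/kg
  sample P: M = 56.8 kN·m/kg
  sample Z: M = 54.8 kN·m/kg
Highest index: sample R.

sample R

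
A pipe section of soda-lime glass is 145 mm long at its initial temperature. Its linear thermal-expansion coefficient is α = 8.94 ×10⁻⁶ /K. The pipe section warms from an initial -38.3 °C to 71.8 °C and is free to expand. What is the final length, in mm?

145.14 mm

ΔT = 71.8 − (-38.3) = 110.1 K.
ΔL = α·L₀·ΔT = 8.94×10⁻⁶ × 145 mm × 110.1 K = 0.143 mm.
L = L₀ + ΔL = 145 + 0.143 = 145.14 mm.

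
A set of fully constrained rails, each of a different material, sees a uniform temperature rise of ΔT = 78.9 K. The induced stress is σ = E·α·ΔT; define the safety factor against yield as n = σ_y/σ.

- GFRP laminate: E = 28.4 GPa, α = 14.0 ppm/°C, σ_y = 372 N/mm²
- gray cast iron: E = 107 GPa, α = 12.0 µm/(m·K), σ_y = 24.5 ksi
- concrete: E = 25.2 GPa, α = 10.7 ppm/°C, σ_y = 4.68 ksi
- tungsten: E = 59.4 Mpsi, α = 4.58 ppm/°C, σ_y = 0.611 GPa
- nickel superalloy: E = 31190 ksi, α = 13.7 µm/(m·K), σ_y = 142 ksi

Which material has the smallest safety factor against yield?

With everything in SI (GPa, ×10⁻⁶/K, MPa):
  GFRP laminate: E = 28.40, α = 14.0, σ_y = 372.0 → σ = 31.4 MPa, n = 11.9
  gray cast iron: E = 107.0, α = 12.0, σ_y = 168.9 → σ = 101 MPa, n = 1.67
  concrete: E = 25.20, α = 10.7, σ_y = 32.27 → σ = 21.3 MPa, n = 1.52
  tungsten: E = 409.5, α = 4.58, σ_y = 611.0 → σ = 148 MPa, n = 4.13
  nickel superalloy: E = 215.0, α = 13.7, σ_y = 979.1 → σ = 232 MPa, n = 4.21
The minimum is concrete at n = 1.52.

concrete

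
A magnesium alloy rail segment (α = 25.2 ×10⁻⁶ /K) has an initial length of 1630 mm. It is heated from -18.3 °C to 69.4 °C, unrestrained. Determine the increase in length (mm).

ΔT = 69.4 − (-18.3) = 87.70 K.
ΔL = α·L₀·ΔT = 25.2×10⁻⁶ × 1630 mm × 87.70 K = 3.60 mm.

3.60 mm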